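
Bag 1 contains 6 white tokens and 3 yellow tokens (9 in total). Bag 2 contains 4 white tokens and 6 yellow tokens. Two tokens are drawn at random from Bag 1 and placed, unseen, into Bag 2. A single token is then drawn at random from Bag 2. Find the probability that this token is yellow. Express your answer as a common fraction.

5/9

Condition on how many of the transferred tokens are yellow (from Bag 1: 3 yellow of 9; then Bag 2 has 12 total).
  0 yellow: C(3,0)C(6,2)/C(9,2) = 5/12; then P = 6/12
  1 yellow: C(3,1)C(6,1)/C(9,2) = 1/2; then P = 7/12
  2 yellow: C(3,2)C(6,0)/C(9,2) = 1/12; then P = 8/12
P(yellow from Bag 2) = 5/9 ≈ 0.5556.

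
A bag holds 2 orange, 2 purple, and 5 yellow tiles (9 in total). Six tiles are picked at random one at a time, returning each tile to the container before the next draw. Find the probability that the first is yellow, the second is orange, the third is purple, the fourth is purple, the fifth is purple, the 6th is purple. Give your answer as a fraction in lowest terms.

Multiply the conditional probability of each draw in order, with replacement (the composition resets each draw).
P = (5/9) · (2/9) · (2/9) · (2/9) · (2/9) · (2/9) = 160/531441 ≈ 0.0003.

160/531441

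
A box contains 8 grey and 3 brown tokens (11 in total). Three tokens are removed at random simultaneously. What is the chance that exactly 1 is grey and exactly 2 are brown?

Unordered draws without replacement: count favorable combinations over C(11,3).
Favorable = C(8,1) · C(3,2) = 24; total = C(11,3) = 165.
P = 24/165 = 8/55 ≈ 0.1455.

8/55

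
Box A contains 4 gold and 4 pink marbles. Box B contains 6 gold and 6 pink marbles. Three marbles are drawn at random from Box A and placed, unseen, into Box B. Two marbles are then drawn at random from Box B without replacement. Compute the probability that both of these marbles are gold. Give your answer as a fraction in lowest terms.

23/98

Condition on how many of the transferred marbles are gold (from Box A: 4 gold of 8; then Box B has 15 total).
  0 gold: C(4,0)C(4,3)/C(8,3) = 1/14; then P = C(6,2)/C(15,2) = 1/7
  1 gold: C(4,1)C(4,2)/C(8,3) = 3/7; then P = C(7,2)/C(15,2) = 1/5
  2 gold: C(4,2)C(4,1)/C(8,3) = 3/7; then P = C(8,2)/C(15,2) = 4/15
  3 gold: C(4,3)C(4,0)/C(8,3) = 1/14; then P = C(9,2)/C(15,2) = 12/35
P(both gold) = 23/98 ≈ 0.2347.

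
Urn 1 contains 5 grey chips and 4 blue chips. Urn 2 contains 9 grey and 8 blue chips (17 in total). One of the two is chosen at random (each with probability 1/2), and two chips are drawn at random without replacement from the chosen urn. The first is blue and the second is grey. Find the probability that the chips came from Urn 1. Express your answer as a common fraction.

P(E | Urn 1) = 5/18; P(E | Urn 2) = 9/34.
P(E) = 1/2·5/18 + 1/2·9/34 = 83/306.
By Bayes' rule, P(Urn 1 | E) = 5/36 / 83/306 = 85/166 ≈ 0.5120.

85/166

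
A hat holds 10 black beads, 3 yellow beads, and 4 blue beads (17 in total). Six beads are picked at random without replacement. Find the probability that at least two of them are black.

1737/1768

Sum the hypergeometric tail for j = 2,…,6 black beads.
Favorable = C(10,2)·C(7,4) + C(10,3)·C(7,3) + C(10,4)·C(7,2) + C(10,5)·C(7,1) + C(10,6)·C(7,0) = 12159; total = C(17,6) = 12376.
P = 12159/12376 = 1737/1768 ≈ 0.9825.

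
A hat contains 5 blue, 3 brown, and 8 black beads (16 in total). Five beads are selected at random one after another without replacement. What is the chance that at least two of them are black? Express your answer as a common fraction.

Sum the hypergeometric tail for j = 2,…,5 black beads.
Favorable = C(8,2)·C(8,3) + C(8,3)·C(8,2) + C(8,4)·C(8,1) + C(8,5)·C(8,0) = 3752; total = C(16,5) = 4368.
P = 3752/4368 = 67/78 ≈ 0.8590.

67/78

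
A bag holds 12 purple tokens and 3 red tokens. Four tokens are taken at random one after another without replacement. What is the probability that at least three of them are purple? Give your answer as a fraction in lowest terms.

Sum the hypergeometric tail for j = 3,…,4 purple tokens.
Favorable = C(12,3)·C(3,1) + C(12,4)·C(3,0) = 1155; total = C(15,4) = 1365.
P = 1155/1365 = 11/13 ≈ 0.8462.

11/13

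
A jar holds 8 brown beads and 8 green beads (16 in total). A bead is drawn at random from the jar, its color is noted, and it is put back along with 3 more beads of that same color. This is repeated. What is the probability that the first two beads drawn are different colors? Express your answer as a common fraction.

Either brown then green, or green then brown; after the first draw the total is 19.
P = (8/16)·(8/19) + (8/16)·(8/19) = 8/19 ≈ 0.4211.

8/19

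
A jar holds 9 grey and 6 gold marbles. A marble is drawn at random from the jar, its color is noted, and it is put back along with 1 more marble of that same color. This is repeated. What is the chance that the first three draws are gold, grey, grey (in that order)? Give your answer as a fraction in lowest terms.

Track the composition after each reinforcement of +1.
P = (6/15) · (9/16) · (10/17) = 9/68 ≈ 0.1324.

9/68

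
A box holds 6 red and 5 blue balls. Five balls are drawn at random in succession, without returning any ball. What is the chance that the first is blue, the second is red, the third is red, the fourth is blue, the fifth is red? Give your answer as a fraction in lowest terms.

Multiply the conditional probability of each draw in order, without replacement, so each draw removes one from its color and from the total.
P = (5/11) · (6/10) · (5/9) · (4/8) · (4/7) = 10/231 ≈ 0.0433.

10/231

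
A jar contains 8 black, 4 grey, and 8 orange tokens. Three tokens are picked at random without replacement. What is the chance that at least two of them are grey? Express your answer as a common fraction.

Sum the hypergeometric tail for j = 2,…,3 grey tokens.
Favorable = C(4,2)·C(16,1) + C(4,3)·C(16,0) = 100; total = C(20,3) = 1140.
P = 100/1140 = 5/57 ≈ 0.0877.

5/57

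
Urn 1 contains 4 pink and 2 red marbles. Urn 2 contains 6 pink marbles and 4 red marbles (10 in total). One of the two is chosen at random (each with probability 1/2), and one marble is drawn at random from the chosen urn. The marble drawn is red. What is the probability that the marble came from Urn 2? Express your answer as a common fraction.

6/11

P(red | Urn 1) = 1/3; P(red | Urn 2) = 2/5.
P(red) = 1/2·1/3 + 1/2·2/5 = 11/30.
By Bayes' rule, P(Urn 2 | red) = 1/5 / 11/30 = 6/11 ≈ 0.5455.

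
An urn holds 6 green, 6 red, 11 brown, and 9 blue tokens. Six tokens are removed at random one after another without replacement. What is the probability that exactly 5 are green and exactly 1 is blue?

3/50344

Unordered draws without replacement: count favorable combinations over C(32,6).
Favorable = C(6,5) · C(6,0) · C(11,0) · C(9,1) = 54; total = C(32,6) = 906192.
P = 54/906192 = 3/50344 ≈ 0.0001.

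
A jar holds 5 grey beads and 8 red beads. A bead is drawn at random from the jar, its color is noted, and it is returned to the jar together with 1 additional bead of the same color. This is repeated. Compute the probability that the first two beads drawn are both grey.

After a grey draw the jar holds 6 grey out of 14.
P = (5/13)·(6/14) = 15/91 ≈ 0.1648.

15/91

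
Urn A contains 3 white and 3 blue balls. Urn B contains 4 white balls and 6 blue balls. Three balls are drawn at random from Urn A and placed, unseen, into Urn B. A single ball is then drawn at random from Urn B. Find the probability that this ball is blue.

15/26

Condition on how many of the transferred balls are blue (from Urn A: 3 blue of 6; then Urn B has 13 total).
  0 blue: C(3,0)C(3,3)/C(6,3) = 1/20; then P = 6/13
  1 blue: C(3,1)C(3,2)/C(6,3) = 9/20; then P = 7/13
  2 blue: C(3,2)C(3,1)/C(6,3) = 9/20; then P = 8/13
  3 blue: C(3,3)C(3,0)/C(6,3) = 1/20; then P = 9/13
P(blue from Urn B) = 15/26 ≈ 0.5769.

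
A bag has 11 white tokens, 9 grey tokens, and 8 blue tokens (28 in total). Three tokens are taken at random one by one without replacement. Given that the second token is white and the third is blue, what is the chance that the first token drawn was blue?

7/26

P(first=blue and the second token is white and the third is blue) = (8/28)·(11/27)·(7/26) = 11/351.
P(E) = Σ over first color = 110/2457 + 11/273 + 11/351 = 22/189.
By Bayes, P(first=blue | E) = 11/351 / 22/189 = 7/26 ≈ 0.2692.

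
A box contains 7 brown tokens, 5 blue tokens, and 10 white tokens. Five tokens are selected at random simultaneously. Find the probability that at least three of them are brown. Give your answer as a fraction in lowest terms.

Sum the hypergeometric tail for j = 3,…,5 brown tokens.
Favorable = C(7,3)·C(15,2) + C(7,4)·C(15,1) + C(7,5)·C(15,0) = 4221; total = C(22,5) = 26334.
P = 4221/26334 = 67/418 ≈ 0.1603.

67/418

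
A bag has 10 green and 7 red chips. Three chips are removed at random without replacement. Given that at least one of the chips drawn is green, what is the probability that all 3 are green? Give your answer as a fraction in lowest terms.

8/43

P(all 3 green) = C(10,3)/C(17,3) = 3/17; P(at least one green) = 1 − C(7,3)/C(17,3) = 129/136.
Since 'all 3 green' ⊆ 'at least one green', P(all 3 | at least one) = 3/17 / 129/136 = 8/43 ≈ 0.1860.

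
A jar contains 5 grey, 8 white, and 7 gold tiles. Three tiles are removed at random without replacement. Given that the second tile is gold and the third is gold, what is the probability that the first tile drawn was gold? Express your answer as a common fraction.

5/18

P(first=gold and the second tile is gold and the third is gold) = (7/20)·(6/19)·(5/18) = 7/228.
P(E) = Σ over first color = 7/228 + 14/285 + 7/228 = 21/190.
By Bayes, P(first=gold | E) = 7/228 / 21/190 = 5/18 ≈ 0.2778.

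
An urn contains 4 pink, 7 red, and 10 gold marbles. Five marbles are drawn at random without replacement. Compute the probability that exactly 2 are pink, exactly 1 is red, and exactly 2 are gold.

Unordered draws without replacement: count favorable combinations over C(21,5).
Favorable = C(4,2) · C(7,1) · C(10,2) = 1890; total = C(21,5) = 20349.
P = 1890/20349 = 30/323 ≈ 0.0929.

30/323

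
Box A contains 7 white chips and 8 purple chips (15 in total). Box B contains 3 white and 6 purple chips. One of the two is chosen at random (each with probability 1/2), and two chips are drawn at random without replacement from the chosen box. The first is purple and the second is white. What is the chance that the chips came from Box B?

P(E | Box A) = 4/15; P(E | Box B) = 1/4.
P(E) = 1/2·4/15 + 1/2·1/4 = 31/120.
By Bayes' rule, P(Box B | E) = 1/8 / 31/120 = 15/31 ≈ 0.4839.

15/31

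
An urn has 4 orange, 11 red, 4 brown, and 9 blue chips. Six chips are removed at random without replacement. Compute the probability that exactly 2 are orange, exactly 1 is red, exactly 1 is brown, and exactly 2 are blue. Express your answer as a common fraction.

Unordered draws without replacement: count favorable combinations over C(28,6).
Favorable = C(4,2) · C(11,1) · C(4,1) · C(9,2) = 9504; total = C(28,6) = 376740.
P = 9504/376740 = 264/10465 ≈ 0.0252.

264/10465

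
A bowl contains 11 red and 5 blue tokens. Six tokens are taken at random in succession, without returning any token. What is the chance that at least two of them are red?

727/728

Sum the hypergeometric tail for j = 2,…,6 red tokens.
Favorable = C(11,2)·C(5,4) + C(11,3)·C(5,3) + C(11,4)·C(5,2) + C(11,5)·C(5,1) + C(11,6)·C(5,0) = 7997; total = C(16,6) = 8008.
P = 7997/8008 = 727/728 ≈ 0.9986.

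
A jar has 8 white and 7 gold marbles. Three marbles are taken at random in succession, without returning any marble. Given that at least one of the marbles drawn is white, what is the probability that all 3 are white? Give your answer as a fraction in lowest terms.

P(all 3 white) = C(8,3)/C(15,3) = 8/65; P(at least one white) = 1 − C(7,3)/C(15,3) = 12/13.
Since 'all 3 white' ⊆ 'at least one white', P(all 3 | at least one) = 8/65 / 12/13 = 2/15 ≈ 0.1333.

2/15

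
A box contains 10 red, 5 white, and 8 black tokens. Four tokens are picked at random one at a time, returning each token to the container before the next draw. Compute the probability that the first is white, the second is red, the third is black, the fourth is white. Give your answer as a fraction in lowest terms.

2000/279841

Multiply the conditional probability of each draw in order, with replacement (the composition resets each draw).
P = (5/23) · (10/23) · (8/23) · (5/23) = 2000/279841 ≈ 0.0071.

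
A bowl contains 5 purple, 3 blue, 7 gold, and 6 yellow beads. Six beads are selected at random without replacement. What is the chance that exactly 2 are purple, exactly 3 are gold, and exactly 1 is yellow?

Unordered draws without replacement: count favorable combinations over C(21,6).
Favorable = C(5,2) · C(3,0) · C(7,3) · C(6,1) = 2100; total = C(21,6) = 54264.
P = 2100/54264 = 25/646 ≈ 0.0387.

25/646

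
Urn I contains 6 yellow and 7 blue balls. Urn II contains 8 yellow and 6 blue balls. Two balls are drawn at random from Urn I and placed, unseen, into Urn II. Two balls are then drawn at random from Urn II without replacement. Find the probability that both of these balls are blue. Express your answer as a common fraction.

113/624

Condition on how many of the transferred balls are blue (from Urn I: 7 blue of 13; then Urn II has 16 total).
  0 blue: C(7,0)C(6,2)/C(13,2) = 5/26; then P = C(6,2)/C(16,2) = 1/8
  1 blue: C(7,1)C(6,1)/C(13,2) = 7/13; then P = C(7,2)/C(16,2) = 7/40
  2 blue: C(7,2)C(6,0)/C(13,2) = 7/26; then P = C(8,2)/C(16,2) = 7/30
P(both blue) = 113/624 ≈ 0.1811.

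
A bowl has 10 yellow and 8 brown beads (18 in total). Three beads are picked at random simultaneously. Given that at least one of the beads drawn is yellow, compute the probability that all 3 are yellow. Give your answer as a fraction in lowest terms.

3/19

P(all 3 yellow) = C(10,3)/C(18,3) = 5/34; P(at least one yellow) = 1 − C(8,3)/C(18,3) = 95/102.
Since 'all 3 yellow' ⊆ 'at least one yellow', P(all 3 | at least one) = 5/34 / 95/102 = 3/19 ≈ 0.1579.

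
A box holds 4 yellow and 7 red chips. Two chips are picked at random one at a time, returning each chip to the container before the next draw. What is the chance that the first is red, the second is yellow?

28/121

Multiply the conditional probability of each draw in order, with replacement (the composition resets each draw).
P = (7/11) · (4/11) = 28/121 ≈ 0.2314.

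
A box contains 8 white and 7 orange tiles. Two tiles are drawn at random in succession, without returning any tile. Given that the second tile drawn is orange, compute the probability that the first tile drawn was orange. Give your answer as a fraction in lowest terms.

3/7

P(first=orange and the second tile drawn is orange) = (7/15)·(6/14) = 1/5.
P(the second tile drawn is orange) = Σ over first color = 4/15 + 1/5 = 7/15.
By Bayes, P(first=orange | the second tile drawn is orange) = 1/5 / 7/15 = 3/7 ≈ 0.4286.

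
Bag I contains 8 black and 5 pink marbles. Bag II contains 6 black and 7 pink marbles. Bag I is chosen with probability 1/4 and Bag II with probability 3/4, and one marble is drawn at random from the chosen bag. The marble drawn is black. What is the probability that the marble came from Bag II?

9/13

P(black | Bag I) = 8/13; P(black | Bag II) = 6/13.
P(black) = 1/4·8/13 + 3/4·6/13 = 1/2.
By Bayes' rule, P(Bag II | black) = 9/26 / 1/2 = 9/13 ≈ 0.6923.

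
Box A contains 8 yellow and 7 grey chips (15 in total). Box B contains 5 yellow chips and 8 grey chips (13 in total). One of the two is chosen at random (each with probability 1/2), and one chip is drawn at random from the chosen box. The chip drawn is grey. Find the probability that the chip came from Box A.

91/211

P(grey | Box A) = 7/15; P(grey | Box B) = 8/13.
P(grey) = 1/2·7/15 + 1/2·8/13 = 211/390.
By Bayes' rule, P(Box A | grey) = 7/30 / 211/390 = 91/211 ≈ 0.4313.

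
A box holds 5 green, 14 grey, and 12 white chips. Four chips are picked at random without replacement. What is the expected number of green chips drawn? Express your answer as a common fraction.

20/31

By linearity of expectation, E[X] = Σ P(draw i is green); by symmetry each draw (even without replacement) has P(green) = 5/31.
E[X] = 4 · 5/31 = 20/31 ≈ 0.6452.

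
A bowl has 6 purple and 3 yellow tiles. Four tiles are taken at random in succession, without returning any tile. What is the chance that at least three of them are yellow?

Sum the hypergeometric tail for j = 3,…,3 yellow tiles.
Favorable = C(3,3)·C(6,1) = 6; total = C(9,4) = 126.
P = 6/126 = 1/21 ≈ 0.0476.

1/21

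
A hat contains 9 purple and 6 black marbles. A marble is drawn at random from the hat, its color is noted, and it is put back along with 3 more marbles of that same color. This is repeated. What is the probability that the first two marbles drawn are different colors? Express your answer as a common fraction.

2/5

Either black then purple, or purple then black; after the first draw the total is 18.
P = (6/15)·(9/18) + (9/15)·(6/18) = 2/5 ≈ 0.4000.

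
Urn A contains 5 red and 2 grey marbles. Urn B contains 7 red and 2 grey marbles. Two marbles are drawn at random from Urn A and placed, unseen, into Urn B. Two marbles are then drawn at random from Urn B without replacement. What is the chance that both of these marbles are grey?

46/1155

Condition on how many of the transferred marbles are grey (from Urn A: 2 grey of 7; then Urn B has 11 total).
  0 grey: C(2,0)C(5,2)/C(7,2) = 10/21; then P = C(2,2)/C(11,2) = 1/55
  1 grey: C(2,1)C(5,1)/C(7,2) = 10/21; then P = C(3,2)/C(11,2) = 3/55
  2 grey: C(2,2)C(5,0)/C(7,2) = 1/21; then P = C(4,2)/C(11,2) = 6/55
P(both grey) = 46/1155 ≈ 0.0398.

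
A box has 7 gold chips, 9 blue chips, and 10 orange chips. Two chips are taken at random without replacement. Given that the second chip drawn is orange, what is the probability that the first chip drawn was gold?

7/25

P(first=gold and the second chip drawn is orange) = (7/26)·(10/25) = 7/65.
P(the second chip drawn is orange) = Σ over first color = 7/65 + 9/65 + 9/65 = 5/13.
By Bayes, P(first=gold | the second chip drawn is orange) = 7/65 / 5/13 = 7/25 ≈ 0.2800.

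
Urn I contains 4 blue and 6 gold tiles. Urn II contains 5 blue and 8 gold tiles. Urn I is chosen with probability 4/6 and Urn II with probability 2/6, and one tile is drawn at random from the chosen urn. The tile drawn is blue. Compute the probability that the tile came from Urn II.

25/77

P(blue | Urn I) = 2/5; P(blue | Urn II) = 5/13.
P(blue) = 2/3·2/5 + 1/3·5/13 = 77/195.
By Bayes' rule, P(Urn II | blue) = 5/39 / 77/195 = 25/77 ≈ 0.3247.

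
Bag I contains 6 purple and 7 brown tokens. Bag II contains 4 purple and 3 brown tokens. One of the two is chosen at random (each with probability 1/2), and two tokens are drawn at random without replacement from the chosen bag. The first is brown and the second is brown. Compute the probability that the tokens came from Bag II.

26/75

P(E | Bag I) = 7/26; P(E | Bag II) = 1/7.
P(E) = 1/2·7/26 + 1/2·1/7 = 75/364.
By Bayes' rule, P(Bag II | E) = 1/14 / 75/364 = 26/75 ≈ 0.3467.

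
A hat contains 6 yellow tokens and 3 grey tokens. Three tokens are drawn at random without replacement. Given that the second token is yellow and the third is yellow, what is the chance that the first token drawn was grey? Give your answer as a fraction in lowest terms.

3/7

P(first=grey and the second token is yellow and the third is yellow) = (3/9)·(6/8)·(5/7) = 5/28.
P(E) = Σ over first color = 5/21 + 5/28 = 5/12.
By Bayes, P(first=grey | E) = 5/28 / 5/12 = 3/7 ≈ 0.4286.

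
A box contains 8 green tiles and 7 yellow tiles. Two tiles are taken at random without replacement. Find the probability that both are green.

4/15

Multiply the conditional probability of each draw in order, without replacement, so each draw removes one from its color and from the total.
P = (8/15) · (7/14) = 4/15 ≈ 0.2667.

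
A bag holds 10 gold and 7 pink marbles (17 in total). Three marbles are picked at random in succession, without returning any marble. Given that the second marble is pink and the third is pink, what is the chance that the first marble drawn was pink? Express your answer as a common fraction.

P(first=pink and the second marble is pink and the third is pink) = (7/17)·(6/16)·(5/15) = 7/136.
P(E) = Σ over first color = 7/68 + 7/136 = 21/136.
By Bayes, P(first=pink | E) = 7/136 / 21/136 = 1/3 ≈ 0.3333.

1/3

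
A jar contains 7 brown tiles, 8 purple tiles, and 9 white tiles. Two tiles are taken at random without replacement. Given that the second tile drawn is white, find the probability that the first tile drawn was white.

P(first=white and the second tile drawn is white) = (9/24)·(8/23) = 3/23.
P(the second tile drawn is white) = Σ over first color = 21/184 + 3/23 + 3/23 = 3/8.
By Bayes, P(first=white | the second tile drawn is white) = 3/23 / 3/8 = 8/23 ≈ 0.3478.

8/23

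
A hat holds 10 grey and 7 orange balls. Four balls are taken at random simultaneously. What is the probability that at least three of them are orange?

11/68

Sum the hypergeometric tail for j = 3,…,4 orange balls.
Favorable = C(7,3)·C(10,1) + C(7,4)·C(10,0) = 385; total = C(17,4) = 2380.
P = 385/2380 = 11/68 ≈ 0.1618.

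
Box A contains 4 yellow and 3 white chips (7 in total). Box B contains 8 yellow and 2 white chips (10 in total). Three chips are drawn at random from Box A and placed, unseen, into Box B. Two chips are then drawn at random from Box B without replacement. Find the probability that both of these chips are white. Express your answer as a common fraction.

Condition on how many of the transferred chips are white (from Box A: 3 white of 7; then Box B has 13 total).
  0 white: C(3,0)C(4,3)/C(7,3) = 4/35; then P = C(2,2)/C(13,2) = 1/78
  1 white: C(3,1)C(4,2)/C(7,3) = 18/35; then P = C(3,2)/C(13,2) = 1/26
  2 white: C(3,2)C(4,1)/C(7,3) = 12/35; then P = C(4,2)/C(13,2) = 1/13
  3 white: C(3,3)C(4,0)/C(7,3) = 1/35; then P = C(5,2)/C(13,2) = 5/39
P(both white) = 2/39 ≈ 0.0513.

2/39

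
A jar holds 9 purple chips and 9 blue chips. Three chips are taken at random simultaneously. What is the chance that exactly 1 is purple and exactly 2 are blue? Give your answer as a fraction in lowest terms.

Unordered draws without replacement: count favorable combinations over C(18,3).
Favorable = C(9,1) · C(9,2) = 324; total = C(18,3) = 816.
P = 324/816 = 27/68 ≈ 0.3971.

27/68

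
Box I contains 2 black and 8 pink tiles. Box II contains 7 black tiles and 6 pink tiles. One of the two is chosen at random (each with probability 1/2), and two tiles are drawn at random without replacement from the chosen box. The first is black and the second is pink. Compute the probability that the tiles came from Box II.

P(E | Box I) = 8/45; P(E | Box II) = 7/26.
P(E) = 1/2·8/45 + 1/2·7/26 = 523/2340.
By Bayes' rule, P(Box II | E) = 7/52 / 523/2340 = 315/523 ≈ 0.6023.

315/523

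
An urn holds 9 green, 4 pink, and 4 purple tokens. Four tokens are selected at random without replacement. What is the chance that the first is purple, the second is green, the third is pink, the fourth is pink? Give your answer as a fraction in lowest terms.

Multiply the conditional probability of each draw in order, without replacement, so each draw removes one from its color and from the total.
P = (4/17) · (9/16) · (4/15) · (3/14) = 9/1190 ≈ 0.0076.

9/1190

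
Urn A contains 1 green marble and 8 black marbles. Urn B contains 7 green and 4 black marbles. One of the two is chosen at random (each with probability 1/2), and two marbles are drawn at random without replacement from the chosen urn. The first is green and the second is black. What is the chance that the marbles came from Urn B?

P(E | Urn A) = 1/9; P(E | Urn B) = 14/55.
P(E) = 1/2·1/9 + 1/2·14/55 = 181/990.
By Bayes' rule, P(Urn B | E) = 7/55 / 181/990 = 126/181 ≈ 0.6961.

126/181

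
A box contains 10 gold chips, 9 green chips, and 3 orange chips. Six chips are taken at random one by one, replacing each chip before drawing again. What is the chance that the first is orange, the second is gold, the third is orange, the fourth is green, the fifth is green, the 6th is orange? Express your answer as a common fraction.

10935/56689952

Multiply the conditional probability of each draw in order, with replacement (the composition resets each draw).
P = (3/22) · (10/22) · (3/22) · (9/22) · (9/22) · (3/22) = 10935/56689952 ≈ 0.0002.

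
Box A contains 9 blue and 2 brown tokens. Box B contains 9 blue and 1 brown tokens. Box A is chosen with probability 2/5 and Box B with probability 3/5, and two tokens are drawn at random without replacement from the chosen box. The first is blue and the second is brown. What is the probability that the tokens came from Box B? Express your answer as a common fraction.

P(E | Box A) = 9/55; P(E | Box B) = 1/10.
P(E) = 2/5·9/55 + 3/5·1/10 = 69/550.
By Bayes' rule, P(Box B | E) = 3/50 / 69/550 = 11/23 ≈ 0.4783.

11/23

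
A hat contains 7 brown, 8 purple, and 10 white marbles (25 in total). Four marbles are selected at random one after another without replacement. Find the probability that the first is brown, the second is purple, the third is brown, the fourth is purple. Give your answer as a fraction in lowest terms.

Multiply the conditional probability of each draw in order, without replacement, so each draw removes one from its color and from the total.
P = (7/25) · (8/24) · (6/23) · (7/22) = 49/6325 ≈ 0.0077.

49/6325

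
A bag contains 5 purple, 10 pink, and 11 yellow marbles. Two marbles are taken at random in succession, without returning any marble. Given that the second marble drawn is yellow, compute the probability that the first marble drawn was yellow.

2/5

P(first=yellow and the second marble drawn is yellow) = (11/26)·(10/25) = 11/65.
P(the second marble drawn is yellow) = Σ over first color = 11/130 + 11/65 + 11/65 = 11/26.
By Bayes, P(first=yellow | the second marble drawn is yellow) = 11/65 / 11/26 = 2/5 ≈ 0.4000.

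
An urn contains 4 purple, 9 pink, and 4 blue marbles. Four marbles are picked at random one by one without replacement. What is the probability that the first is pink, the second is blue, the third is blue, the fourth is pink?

Multiply the conditional probability of each draw in order, without replacement, so each draw removes one from its color and from the total.
P = (9/17) · (4/16) · (3/15) · (8/14) = 9/595 ≈ 0.0151.

9/595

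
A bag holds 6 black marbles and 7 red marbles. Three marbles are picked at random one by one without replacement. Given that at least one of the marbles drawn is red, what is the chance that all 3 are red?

P(all 3 red) = C(7,3)/C(13,3) = 35/286; P(at least one red) = 1 − C(6,3)/C(13,3) = 133/143.
Since 'all 3 red' ⊆ 'at least one red', P(all 3 | at least one) = 35/286 / 133/143 = 5/38 ≈ 0.1316.

5/38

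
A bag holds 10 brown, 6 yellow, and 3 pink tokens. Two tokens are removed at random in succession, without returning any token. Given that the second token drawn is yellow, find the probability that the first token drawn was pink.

P(first=pink and the second token drawn is yellow) = (3/19)·(6/18) = 1/19.
P(the second token drawn is yellow) = Σ over first color = 10/57 + 5/57 + 1/19 = 6/19.
By Bayes, P(first=pink | the second token drawn is yellow) = 1/19 / 6/19 = 1/6 ≈ 0.1667.

1/6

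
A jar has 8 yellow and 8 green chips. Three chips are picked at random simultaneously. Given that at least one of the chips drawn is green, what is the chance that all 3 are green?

P(all 3 green) = C(8,3)/C(16,3) = 1/10; P(at least one green) = 1 − C(8,3)/C(16,3) = 9/10.
Since 'all 3 green' ⊆ 'at least one green', P(all 3 | at least one) = 1/10 / 9/10 = 1/9 ≈ 0.1111.

1/9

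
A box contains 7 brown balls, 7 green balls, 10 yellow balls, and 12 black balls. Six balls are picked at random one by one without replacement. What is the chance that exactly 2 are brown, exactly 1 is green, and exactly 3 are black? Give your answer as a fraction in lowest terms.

35/2108

Unordered draws without replacement: count favorable combinations over C(36,6).
Favorable = C(7,2) · C(7,1) · C(10,0) · C(12,3) = 32340; total = C(36,6) = 1947792.
P = 32340/1947792 = 35/2108 ≈ 0.0166.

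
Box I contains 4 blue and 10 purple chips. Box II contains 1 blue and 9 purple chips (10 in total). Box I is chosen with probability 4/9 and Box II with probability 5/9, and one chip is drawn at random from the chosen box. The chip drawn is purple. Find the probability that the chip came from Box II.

63/103

P(purple | Box I) = 5/7; P(purple | Box II) = 9/10.
P(purple) = 4/9·5/7 + 5/9·9/10 = 103/126.
By Bayes' rule, P(Box II | purple) = 1/2 / 103/126 = 63/103 ≈ 0.6117.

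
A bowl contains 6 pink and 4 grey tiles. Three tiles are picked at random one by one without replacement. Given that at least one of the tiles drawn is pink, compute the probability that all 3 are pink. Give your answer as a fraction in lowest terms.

P(all 3 pink) = C(6,3)/C(10,3) = 1/6; P(at least one pink) = 1 − C(4,3)/C(10,3) = 29/30.
Since 'all 3 pink' ⊆ 'at least one pink', P(all 3 | at least one) = 1/6 / 29/30 = 5/29 ≈ 0.1724.

5/29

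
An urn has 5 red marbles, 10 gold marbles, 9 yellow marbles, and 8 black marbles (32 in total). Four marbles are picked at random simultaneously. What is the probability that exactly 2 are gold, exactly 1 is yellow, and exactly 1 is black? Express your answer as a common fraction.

81/899

Unordered draws without replacement: count favorable combinations over C(32,4).
Favorable = C(5,0) · C(10,2) · C(9,1) · C(8,1) = 3240; total = C(32,4) = 35960.
P = 3240/35960 = 81/899 ≈ 0.0901.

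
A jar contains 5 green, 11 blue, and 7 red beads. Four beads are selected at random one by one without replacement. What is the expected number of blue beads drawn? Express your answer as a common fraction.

By linearity of expectation, E[X] = Σ P(draw i is blue); by symmetry each draw (even without replacement) has P(blue) = 11/23.
E[X] = 4 · 11/23 = 44/23 ≈ 1.9130.

44/23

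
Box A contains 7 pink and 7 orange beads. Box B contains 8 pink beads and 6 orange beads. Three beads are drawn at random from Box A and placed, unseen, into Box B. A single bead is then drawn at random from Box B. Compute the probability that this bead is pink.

19/34

Condition on how many of the transferred beads are pink (from Box A: 7 pink of 14; then Box B has 17 total).
  0 pink: C(7,0)C(7,3)/C(14,3) = 5/52; then P = 8/17
  1 pink: C(7,1)C(7,2)/C(14,3) = 21/52; then P = 9/17
  2 pink: C(7,2)C(7,1)/C(14,3) = 21/52; then P = 10/17
  3 pink: C(7,3)C(7,0)/C(14,3) = 5/52; then P = 11/17
P(pink from Box B) = 19/34 ≈ 0.5588.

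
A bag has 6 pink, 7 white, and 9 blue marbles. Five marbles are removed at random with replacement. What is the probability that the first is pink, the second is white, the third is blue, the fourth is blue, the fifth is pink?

5103/1288408

Multiply the conditional probability of each draw in order, with replacement (the composition resets each draw).
P = (6/22) · (7/22) · (9/22) · (9/22) · (6/22) = 5103/1288408 ≈ 0.0040.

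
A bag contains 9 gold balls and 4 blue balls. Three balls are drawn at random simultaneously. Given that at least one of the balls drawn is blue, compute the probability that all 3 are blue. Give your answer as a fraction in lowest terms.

P(all 3 blue) = C(4,3)/C(13,3) = 2/143; P(at least one blue) = 1 − C(9,3)/C(13,3) = 101/143.
Since 'all 3 blue' ⊆ 'at least one blue', P(all 3 | at least one) = 2/143 / 101/143 = 2/101 ≈ 0.0198.

2/101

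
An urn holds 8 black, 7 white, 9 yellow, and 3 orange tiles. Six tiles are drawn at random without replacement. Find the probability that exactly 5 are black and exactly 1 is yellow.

Unordered draws without replacement: count favorable combinations over C(27,6).
Favorable = C(8,5) · C(7,0) · C(9,1) · C(3,0) = 504; total = C(27,6) = 296010.
P = 504/296010 = 28/16445 ≈ 0.0017.

28/16445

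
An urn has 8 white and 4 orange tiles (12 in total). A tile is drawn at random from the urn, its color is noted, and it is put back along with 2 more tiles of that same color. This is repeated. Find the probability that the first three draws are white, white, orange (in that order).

Track the composition after each reinforcement of +2.
P = (8/12) · (10/14) · (4/16) = 5/42 ≈ 0.1190.

5/42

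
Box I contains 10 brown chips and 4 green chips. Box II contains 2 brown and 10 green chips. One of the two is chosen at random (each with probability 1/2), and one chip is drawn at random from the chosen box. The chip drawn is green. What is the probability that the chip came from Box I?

P(green | Box I) = 2/7; P(green | Box II) = 5/6.
P(green) = 1/2·2/7 + 1/2·5/6 = 47/84.
By Bayes' rule, P(Box I | green) = 1/7 / 47/84 = 12/47 ≈ 0.2553.

12/47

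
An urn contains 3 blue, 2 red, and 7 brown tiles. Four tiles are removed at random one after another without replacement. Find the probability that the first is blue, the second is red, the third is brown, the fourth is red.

Multiply the conditional probability of each draw in order, without replacement, so each draw removes one from its color and from the total.
P = (3/12) · (2/11) · (7/10) · (1/9) = 7/1980 ≈ 0.0035.

7/1980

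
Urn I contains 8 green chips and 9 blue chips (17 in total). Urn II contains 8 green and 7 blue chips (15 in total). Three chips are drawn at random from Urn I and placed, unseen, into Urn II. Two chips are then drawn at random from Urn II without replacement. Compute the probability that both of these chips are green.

1357/5202

Condition on how many of the transferred chips are green (from Urn I: 8 green of 17; then Urn II has 18 total).
  0 green: C(8,0)C(9,3)/C(17,3) = 21/170; then P = C(8,2)/C(18,2) = 28/153
  1 green: C(8,1)C(9,2)/C(17,3) = 36/85; then P = C(9,2)/C(18,2) = 4/17
  2 green: C(8,2)C(9,1)/C(17,3) = 63/170; then P = C(10,2)/C(18,2) = 5/17
  3 green: C(8,3)C(9,0)/C(17,3) = 7/85; then P = C(11,2)/C(18,2) = 55/153
P(both green) = 1357/5202 ≈ 0.2609.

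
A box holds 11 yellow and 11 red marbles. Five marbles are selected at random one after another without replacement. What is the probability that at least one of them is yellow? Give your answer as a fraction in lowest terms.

Use the complement: P(at least one yellow) = 1 − P(no yellow).
P(none) = C(11,5)/C(22,5) = 462/26334.
So P = 1 − 462/26334 = 56/57 ≈ 0.9825.

56/57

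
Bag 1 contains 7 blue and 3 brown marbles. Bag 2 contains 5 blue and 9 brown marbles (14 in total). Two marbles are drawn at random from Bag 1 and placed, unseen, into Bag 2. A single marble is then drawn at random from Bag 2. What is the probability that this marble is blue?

2/5

Condition on how many of the transferred marbles are blue (from Bag 1: 7 blue of 10; then Bag 2 has 16 total).
  0 blue: C(7,0)C(3,2)/C(10,2) = 1/15; then P = 5/16
  1 blue: C(7,1)C(3,1)/C(10,2) = 7/15; then P = 6/16
  2 blue: C(7,2)C(3,0)/C(10,2) = 7/15; then P = 7/16
P(blue from Bag 2) = 2/5 ≈ 0.4000.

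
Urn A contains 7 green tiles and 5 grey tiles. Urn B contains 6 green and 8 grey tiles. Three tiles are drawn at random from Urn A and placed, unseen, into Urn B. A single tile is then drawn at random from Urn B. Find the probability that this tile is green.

31/68

Condition on how many of the transferred tiles are green (from Urn A: 7 green of 12; then Urn B has 17 total).
  0 green: C(7,0)C(5,3)/C(12,3) = 1/22; then P = 6/17
  1 green: C(7,1)C(5,2)/C(12,3) = 7/22; then P = 7/17
  2 green: C(7,2)C(5,1)/C(12,3) = 21/44; then P = 8/17
  3 green: C(7,3)C(5,0)/C(12,3) = 7/44; then P = 9/17
P(green from Urn B) = 31/68 ≈ 0.4559.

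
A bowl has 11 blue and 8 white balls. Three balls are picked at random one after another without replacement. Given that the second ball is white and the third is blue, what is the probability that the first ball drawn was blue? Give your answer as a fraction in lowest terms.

P(first=blue and the second ball is white and the third is blue) = (11/19)·(8/18)·(10/17) = 440/2907.
P(E) = Σ over first color = 440/2907 + 308/2907 = 44/171.
By Bayes, P(first=blue | E) = 440/2907 / 44/171 = 10/17 ≈ 0.5882.

10/17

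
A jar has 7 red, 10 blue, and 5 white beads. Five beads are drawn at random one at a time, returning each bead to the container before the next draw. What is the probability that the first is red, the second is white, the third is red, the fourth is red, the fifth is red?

12005/5153632

Multiply the conditional probability of each draw in order, with replacement (the composition resets each draw).
P = (7/22) · (5/22) · (7/22) · (7/22) · (7/22) = 12005/5153632 ≈ 0.0023.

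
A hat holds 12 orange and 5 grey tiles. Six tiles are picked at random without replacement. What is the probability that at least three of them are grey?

Sum the hypergeometric tail for j = 3,…,5 grey tiles.
Favorable = C(5,3)·C(12,3) + C(5,4)·C(12,2) + C(5,5)·C(12,1) = 2542; total = C(17,6) = 12376.
P = 2542/12376 = 1271/6188 ≈ 0.2054.

1271/6188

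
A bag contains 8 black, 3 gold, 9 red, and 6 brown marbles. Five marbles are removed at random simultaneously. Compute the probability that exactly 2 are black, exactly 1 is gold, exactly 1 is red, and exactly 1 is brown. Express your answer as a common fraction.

Unordered draws without replacement: count favorable combinations over C(26,5).
Favorable = C(8,2) · C(3,1) · C(9,1) · C(6,1) = 4536; total = C(26,5) = 65780.
P = 4536/65780 = 1134/16445 ≈ 0.0690.

1134/16445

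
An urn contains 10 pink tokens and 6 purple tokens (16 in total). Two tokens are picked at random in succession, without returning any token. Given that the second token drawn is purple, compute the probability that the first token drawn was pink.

P(first=pink and the second token drawn is purple) = (10/16)·(6/15) = 1/4.
P(the second token drawn is purple) = Σ over first color = 1/4 + 1/8 = 3/8.
By Bayes, P(first=pink | the second token drawn is purple) = 1/4 / 3/8 = 2/3 ≈ 0.6667.

2/3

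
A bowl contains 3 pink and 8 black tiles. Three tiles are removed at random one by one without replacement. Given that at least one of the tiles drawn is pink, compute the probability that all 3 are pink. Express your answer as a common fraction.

1/109

P(all 3 pink) = C(3,3)/C(11,3) = 1/165; P(at least one pink) = 1 − C(8,3)/C(11,3) = 109/165.
Since 'all 3 pink' ⊆ 'at least one pink', P(all 3 | at least one) = 1/165 / 109/165 = 1/109 ≈ 0.0092.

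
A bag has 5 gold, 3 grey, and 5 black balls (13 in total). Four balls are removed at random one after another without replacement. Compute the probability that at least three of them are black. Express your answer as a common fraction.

Sum the hypergeometric tail for j = 3,…,4 black balls.
Favorable = C(5,3)·C(8,1) + C(5,4)·C(8,0) = 85; total = C(13,4) = 715.
P = 85/715 = 17/143 ≈ 0.1189.

17/143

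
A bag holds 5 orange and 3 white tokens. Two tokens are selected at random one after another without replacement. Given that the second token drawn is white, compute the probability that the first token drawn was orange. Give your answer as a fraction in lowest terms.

P(first=orange and the second token drawn is white) = (5/8)·(3/7) = 15/56.
P(the second token drawn is white) = Σ over first color = 15/56 + 3/28 = 3/8.
By Bayes, P(first=orange | the second token drawn is white) = 15/56 / 3/8 = 5/7 ≈ 0.7143.

5/7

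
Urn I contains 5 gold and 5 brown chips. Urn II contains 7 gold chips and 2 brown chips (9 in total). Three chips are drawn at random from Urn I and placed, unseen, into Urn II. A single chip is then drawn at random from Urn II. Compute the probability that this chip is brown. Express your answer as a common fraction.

Condition on how many of the transferred chips are brown (from Urn I: 5 brown of 10; then Urn II has 12 total).
  0 brown: C(5,0)C(5,3)/C(10,3) = 1/12; then P = 2/12
  1 brown: C(5,1)C(5,2)/C(10,3) = 5/12; then P = 3/12
  2 brown: C(5,2)C(5,1)/C(10,3) = 5/12; then P = 4/12
  3 brown: C(5,3)C(5,0)/C(10,3) = 1/12; then P = 5/12
P(brown from Urn II) = 7/24 ≈ 0.2917.

7/24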